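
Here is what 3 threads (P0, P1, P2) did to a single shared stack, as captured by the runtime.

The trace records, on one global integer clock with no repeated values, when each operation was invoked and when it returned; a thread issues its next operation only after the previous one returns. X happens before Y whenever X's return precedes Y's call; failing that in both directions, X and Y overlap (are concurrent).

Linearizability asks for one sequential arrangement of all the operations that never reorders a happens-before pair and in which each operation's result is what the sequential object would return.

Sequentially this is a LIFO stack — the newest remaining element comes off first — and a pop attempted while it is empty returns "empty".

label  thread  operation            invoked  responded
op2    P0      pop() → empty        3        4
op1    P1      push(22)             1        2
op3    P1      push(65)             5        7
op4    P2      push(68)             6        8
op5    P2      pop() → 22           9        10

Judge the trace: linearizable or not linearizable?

not linearizable

already the first 4 events (up to op2's response at time 4) admit no linearization; the first 3 still do
exhaustive check: the 2 completed stack ops admit one real-time order; illegal
take op1, op2: step 2 already fails, because op2 pop() → empty cannot occur there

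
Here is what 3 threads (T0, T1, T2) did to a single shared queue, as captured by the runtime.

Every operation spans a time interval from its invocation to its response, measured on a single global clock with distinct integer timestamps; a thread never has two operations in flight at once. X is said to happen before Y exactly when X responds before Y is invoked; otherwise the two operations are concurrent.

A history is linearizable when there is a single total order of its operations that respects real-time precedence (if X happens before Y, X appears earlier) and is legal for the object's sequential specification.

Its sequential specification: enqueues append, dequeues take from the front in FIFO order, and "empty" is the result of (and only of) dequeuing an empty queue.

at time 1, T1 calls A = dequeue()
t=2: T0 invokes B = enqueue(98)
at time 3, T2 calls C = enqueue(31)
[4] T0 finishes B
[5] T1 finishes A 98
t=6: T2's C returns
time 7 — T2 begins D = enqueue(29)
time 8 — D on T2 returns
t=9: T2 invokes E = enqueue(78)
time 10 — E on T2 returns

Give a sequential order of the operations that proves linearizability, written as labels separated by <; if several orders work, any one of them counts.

B < A < C < D < E

after step 1 (B enqueue(98)): queue <98>
after step 2 (A dequeue() → 98): queue <>
after step 3 (C enqueue(31)): queue <31>
after step 4 (D enqueue(29)): queue <31,29>
after step 5 (E enqueue(78)): queue <31,29,78>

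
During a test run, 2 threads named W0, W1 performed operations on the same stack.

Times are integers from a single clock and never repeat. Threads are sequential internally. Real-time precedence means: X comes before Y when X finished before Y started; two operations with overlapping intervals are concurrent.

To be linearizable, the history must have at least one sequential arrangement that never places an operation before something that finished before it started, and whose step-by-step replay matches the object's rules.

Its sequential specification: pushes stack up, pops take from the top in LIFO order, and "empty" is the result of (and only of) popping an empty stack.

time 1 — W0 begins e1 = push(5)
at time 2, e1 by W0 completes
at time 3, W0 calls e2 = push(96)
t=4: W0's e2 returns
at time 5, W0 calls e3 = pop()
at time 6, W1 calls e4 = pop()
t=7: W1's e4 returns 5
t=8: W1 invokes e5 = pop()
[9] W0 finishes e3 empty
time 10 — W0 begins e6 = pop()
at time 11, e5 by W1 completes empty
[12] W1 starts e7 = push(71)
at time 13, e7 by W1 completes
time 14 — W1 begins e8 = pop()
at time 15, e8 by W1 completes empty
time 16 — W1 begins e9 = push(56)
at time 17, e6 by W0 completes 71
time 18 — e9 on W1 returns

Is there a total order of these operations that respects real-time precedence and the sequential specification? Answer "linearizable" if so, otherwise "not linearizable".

not linearizable

the violation lands at event 9, e3's response at time 9: events 1..8 linearize, events 1..9 do not
every one of the 2 real-time-consistent orders over 4 completed stack ops fails the sequential spec
every completion of the 1 pending operation (e5) was checked; none linearizes
sample order e1, e2, e3, e4 (pending dropped) stalls at step 3 — e3 pop() → empty has no legal effect
sample order e1, e2, e4, e3 (pending dropped) stalls at step 3 — e4 pop() → 5 has no legal effect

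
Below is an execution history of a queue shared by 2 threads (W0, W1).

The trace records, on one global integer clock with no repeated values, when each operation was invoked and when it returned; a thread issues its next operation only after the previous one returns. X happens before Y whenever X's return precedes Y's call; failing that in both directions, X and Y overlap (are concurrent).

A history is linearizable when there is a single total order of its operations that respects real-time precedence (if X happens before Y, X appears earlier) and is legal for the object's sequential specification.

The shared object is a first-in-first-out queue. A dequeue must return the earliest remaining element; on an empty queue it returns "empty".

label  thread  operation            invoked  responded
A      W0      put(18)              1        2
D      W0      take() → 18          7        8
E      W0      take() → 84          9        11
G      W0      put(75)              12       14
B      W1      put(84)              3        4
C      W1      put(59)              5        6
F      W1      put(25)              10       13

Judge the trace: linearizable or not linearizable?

linearizable

a witness: A, B, C, D, E, F, G
1. A put(18), leaving queue <18>
2. B put(84), leaving queue <18,84>
3. C put(59), leaving queue <18,84,59>
4. D take() → 18, leaving queue <84,59>
5. E take() → 84, leaving queue <59>
6. F put(25), leaving queue <59,25>
7. G put(75), leaving queue <59,25,75>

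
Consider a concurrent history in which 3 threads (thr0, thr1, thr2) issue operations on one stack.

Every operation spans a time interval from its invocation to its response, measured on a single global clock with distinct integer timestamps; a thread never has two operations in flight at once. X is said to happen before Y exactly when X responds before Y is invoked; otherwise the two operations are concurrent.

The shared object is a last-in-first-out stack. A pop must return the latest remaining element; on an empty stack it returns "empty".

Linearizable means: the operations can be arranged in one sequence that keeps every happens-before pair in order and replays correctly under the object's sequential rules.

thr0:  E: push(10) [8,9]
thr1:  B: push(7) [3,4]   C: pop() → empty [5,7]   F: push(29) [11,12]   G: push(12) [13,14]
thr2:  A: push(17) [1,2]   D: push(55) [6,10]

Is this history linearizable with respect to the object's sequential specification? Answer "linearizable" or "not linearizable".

events 1..6 are fine; event 7 — the response of C at time 7 — makes the prefix non-linearizable
one real-time candidate order over the 3 completed operations — the stack replay rejects it
every completion of the 1 pending operation (D) was checked; none linearizes
sample order A, B, C (pending dropped) stalls at step 3 — C pop() → empty has no legal effect

not linearizable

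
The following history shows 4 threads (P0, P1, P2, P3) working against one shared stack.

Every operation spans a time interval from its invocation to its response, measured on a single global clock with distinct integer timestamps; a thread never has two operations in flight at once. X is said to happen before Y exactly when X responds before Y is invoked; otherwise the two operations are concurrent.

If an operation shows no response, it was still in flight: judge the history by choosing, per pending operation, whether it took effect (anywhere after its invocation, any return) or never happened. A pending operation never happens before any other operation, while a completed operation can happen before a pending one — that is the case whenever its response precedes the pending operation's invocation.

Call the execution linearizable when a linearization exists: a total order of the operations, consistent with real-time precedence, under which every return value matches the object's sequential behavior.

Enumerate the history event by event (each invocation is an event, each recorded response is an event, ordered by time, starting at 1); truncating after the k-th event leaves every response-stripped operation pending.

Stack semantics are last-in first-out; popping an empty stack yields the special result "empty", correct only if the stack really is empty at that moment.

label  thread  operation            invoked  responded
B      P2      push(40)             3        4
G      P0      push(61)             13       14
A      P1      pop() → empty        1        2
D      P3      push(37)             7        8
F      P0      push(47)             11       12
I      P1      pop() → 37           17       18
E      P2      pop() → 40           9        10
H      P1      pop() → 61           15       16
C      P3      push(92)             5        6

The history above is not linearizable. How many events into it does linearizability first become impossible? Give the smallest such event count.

events 1..9 are linearizable; a witness order is A, B, C, D:
1. A pop() → empty, leaving stack <>
2. B push(40), leaving stack <40>
3. C push(92), leaving stack <40,92>
4. D push(37), leaving stack <40,92,37>
at event 10 (E's time-10 response) nothing linearizes any more
take A, B, C, D, E: step 5 already fails, because E pop() → 40 cannot occur there

10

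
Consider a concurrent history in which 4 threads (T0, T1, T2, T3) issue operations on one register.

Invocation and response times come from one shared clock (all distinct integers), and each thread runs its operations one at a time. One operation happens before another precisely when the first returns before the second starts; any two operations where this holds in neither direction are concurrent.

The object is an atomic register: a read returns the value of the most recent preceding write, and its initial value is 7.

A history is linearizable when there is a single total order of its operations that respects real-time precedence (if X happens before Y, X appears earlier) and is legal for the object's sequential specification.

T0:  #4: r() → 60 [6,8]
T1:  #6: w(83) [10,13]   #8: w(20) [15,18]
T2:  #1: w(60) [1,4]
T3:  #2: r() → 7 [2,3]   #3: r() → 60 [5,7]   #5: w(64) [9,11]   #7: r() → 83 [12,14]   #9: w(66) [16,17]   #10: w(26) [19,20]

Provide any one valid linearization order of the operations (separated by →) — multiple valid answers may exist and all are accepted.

#2 → #1 → #3 → #4 → #5 → #6 → #7 → #8 → #9 → #10

after step 1 (#2 r() → 7): value 7
after step 2 (#1 w(60)): value 60
after step 3 (#3 r() → 60): value 60
after step 4 (#4 r() → 60): value 60
after step 5 (#5 w(64)): value 64
after step 6 (#6 w(83)): value 83
after step 7 (#7 r() → 83): value 83
after step 8 (#8 w(20)): value 20
after step 9 (#9 w(66)): value 66
after step 10 (#10 w(26)): value 26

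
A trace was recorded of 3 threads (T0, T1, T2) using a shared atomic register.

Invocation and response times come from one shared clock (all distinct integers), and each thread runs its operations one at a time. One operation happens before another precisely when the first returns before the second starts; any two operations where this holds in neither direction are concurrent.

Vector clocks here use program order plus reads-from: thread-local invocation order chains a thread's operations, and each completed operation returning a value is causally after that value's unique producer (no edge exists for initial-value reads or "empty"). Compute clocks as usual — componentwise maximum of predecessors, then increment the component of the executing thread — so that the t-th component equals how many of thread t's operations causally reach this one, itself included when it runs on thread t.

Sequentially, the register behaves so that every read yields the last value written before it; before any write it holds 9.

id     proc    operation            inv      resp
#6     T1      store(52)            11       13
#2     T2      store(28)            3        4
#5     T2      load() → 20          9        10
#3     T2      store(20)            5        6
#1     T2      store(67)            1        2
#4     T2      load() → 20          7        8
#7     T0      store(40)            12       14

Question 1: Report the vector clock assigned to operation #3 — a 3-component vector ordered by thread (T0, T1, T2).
(0, 0, 3)

VC(#1, invoked at 1): no causal predecessors; +1 on T2 → (0, 0, 1)
VC(#6, invoked at 11): no causal predecessors; +1 on T1 → (0, 1, 0)
VC(#7, invoked at 12): no causal predecessors; +1 on T0 → (1, 0, 0)
#2 (invocation 3): componentwise max over VC(#1)=(0, 0, 1), +1 at T2, giving (0, 0, 2)
#3 (invocation 5): componentwise max over VC(#2)=(0, 0, 2), +1 at T2, giving (0, 0, 3)
#4 (invocation 7): componentwise max over VC(#3)=(0, 0, 3), +1 at T2, giving (0, 0, 4)
#5 (invocation 9): componentwise max over VC(#3)=(0, 0, 3), VC(#4)=(0, 0, 4), +1 at T2, giving (0, 0, 5)
target: VC(#3) = (0, 0, 3)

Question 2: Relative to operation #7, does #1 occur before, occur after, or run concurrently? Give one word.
before

#1 spans [1,2], #7 spans [12,14]
resp(#1)=2 < inv(#7)=12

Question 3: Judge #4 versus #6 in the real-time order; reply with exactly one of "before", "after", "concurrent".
before

#4 spans [7,8], #6 spans [11,13]
resp(#4)=8 < inv(#6)=11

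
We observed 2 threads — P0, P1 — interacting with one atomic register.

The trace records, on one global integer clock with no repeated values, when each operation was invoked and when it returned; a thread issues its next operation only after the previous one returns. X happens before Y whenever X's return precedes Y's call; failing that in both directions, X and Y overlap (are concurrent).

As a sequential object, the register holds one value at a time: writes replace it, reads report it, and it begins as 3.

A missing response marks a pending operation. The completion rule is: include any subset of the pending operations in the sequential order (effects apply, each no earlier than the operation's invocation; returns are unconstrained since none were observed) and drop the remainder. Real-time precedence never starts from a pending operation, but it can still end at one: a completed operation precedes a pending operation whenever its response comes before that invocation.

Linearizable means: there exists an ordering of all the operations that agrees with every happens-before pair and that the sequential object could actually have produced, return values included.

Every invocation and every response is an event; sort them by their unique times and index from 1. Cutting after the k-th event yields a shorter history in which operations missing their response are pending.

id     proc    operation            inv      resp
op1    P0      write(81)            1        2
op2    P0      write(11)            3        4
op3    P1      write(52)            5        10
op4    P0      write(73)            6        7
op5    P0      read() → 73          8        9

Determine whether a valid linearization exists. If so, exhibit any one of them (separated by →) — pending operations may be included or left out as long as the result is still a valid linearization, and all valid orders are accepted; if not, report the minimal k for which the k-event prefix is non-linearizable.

step 1: op1 write(81) — value 81
step 2: op2 write(11) — value 11
step 3: op3 write(52) — value 52
step 4: op4 write(73) — value 73
step 5: op5 read() → 73 — value 73

linearizable — witness: op1 → op2 → op3 → op4 → op5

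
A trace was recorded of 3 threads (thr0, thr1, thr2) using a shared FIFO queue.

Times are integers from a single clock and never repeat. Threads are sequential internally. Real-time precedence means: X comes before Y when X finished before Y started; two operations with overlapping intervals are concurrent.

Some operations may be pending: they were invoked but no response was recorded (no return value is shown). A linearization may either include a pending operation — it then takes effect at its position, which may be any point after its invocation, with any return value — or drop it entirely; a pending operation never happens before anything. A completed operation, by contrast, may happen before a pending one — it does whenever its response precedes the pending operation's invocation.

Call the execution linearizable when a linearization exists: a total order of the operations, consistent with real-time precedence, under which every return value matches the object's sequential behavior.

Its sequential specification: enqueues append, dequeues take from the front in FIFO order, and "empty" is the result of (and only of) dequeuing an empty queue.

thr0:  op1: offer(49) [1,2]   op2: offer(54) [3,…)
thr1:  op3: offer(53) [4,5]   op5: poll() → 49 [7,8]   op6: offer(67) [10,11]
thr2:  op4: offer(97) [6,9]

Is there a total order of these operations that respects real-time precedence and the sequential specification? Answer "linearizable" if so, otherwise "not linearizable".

linearizable

one valid linearization: op1, op2, op3, op4, op5, op6
1. op1 offer(49), leaving queue <49>
2. op2 offer(54) (pending, included), leaving queue <49,54>
3. op3 offer(53), leaving queue <49,54,53>
4. op4 offer(97), leaving queue <49,54,53,97>
5. op5 poll() → 49, leaving queue <54,53,97>
6. op6 offer(67), leaving queue <54,53,97,67>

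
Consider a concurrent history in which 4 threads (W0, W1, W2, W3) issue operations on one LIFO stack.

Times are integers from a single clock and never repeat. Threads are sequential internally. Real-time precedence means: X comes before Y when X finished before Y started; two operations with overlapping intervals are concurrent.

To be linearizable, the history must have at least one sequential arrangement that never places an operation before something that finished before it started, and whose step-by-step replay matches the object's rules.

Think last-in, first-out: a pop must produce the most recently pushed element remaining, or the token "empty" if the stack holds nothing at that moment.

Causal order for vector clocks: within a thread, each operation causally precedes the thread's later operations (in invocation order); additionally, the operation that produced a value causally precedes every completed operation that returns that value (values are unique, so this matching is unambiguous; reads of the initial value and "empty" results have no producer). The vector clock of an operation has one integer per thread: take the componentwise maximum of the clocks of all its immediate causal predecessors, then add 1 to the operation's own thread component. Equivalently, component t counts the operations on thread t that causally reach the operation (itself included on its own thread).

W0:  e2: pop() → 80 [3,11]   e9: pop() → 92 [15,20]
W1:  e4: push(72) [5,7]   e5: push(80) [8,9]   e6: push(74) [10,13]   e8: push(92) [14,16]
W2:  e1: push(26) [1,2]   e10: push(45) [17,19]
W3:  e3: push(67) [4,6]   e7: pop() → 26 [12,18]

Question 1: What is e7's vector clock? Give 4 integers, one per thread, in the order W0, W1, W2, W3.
Answer: (0, 0, 1, 2)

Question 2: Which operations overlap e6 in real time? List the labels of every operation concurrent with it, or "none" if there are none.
Answer: e2, e7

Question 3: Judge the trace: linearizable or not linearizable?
cut after 17 events: linearizable; cut after 18 events (e7 responds, time 18): not linearizable
all 28 real-time-respecting orders fail — 8 completed LIFO stack operations, no legal replay
no escape via the 2 pending operations (e9, e10): every completion choice fails
take e1, e2, e3, e4, e5, e6, e7, e8 (pending dropped): step 2 already fails, because e2 pop() → 80 cannot occur there
take e1, e2, e3, e4, e5, e6, e8, e7 (pending dropped): step 2 already fails, because e2 pop() → 80 cannot occur there

not linearizable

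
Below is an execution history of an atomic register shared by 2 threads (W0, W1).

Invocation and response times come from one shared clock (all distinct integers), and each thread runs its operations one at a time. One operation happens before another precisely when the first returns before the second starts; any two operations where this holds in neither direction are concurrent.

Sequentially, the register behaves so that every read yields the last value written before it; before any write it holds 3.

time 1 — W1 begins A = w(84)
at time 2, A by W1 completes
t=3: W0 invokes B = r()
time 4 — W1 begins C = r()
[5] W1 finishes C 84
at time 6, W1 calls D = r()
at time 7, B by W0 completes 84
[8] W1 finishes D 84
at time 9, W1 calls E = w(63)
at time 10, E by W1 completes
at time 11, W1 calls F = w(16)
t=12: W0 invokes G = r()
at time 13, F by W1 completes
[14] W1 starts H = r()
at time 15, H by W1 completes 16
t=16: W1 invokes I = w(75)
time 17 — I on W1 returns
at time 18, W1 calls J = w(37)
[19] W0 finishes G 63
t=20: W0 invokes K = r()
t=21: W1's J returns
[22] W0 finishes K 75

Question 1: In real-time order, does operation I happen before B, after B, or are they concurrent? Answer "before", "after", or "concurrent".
after

I spans [16,17], B spans [3,7]
resp(B)=7 < inv(I)=16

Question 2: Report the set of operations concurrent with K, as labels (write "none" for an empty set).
J

concurrent with K ([20,22]): every op whose interval crosses 20..22
A [1,2]: before
B [3,7]: before
C [4,5]: before
D [6,8]: before
E [9,10]: before
F [11,13]: before
G [12,19]: before
H [14,15]: before
I [16,17]: before
J [18,21]: concurrent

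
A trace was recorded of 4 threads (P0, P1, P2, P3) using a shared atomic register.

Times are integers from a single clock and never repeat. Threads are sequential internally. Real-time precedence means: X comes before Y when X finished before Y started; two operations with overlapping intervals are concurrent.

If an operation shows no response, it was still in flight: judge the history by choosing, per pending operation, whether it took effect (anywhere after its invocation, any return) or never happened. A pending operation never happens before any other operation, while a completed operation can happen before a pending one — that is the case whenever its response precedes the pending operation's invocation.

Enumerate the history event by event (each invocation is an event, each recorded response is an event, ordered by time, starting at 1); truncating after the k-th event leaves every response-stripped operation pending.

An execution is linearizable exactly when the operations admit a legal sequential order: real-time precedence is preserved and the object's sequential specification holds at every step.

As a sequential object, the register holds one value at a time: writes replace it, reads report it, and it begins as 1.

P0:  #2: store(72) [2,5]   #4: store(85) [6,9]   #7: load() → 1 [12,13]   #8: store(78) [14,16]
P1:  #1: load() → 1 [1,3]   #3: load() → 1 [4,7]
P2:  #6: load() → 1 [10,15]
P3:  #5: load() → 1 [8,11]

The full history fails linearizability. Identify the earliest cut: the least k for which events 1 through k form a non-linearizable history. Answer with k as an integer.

a valid linearization of events 1..10 exists, for instance #1, #3, #2, #4:
1. #1 load() → 1, leaving value 1
2. #3 load() → 1, leaving value 1
3. #2 store(72), leaving value 72
4. #4 store(85), leaving value 85
adding event 11 (#5 responds at 11) leaves no legal real-time order
no escape via the 1 pending operation (#6): every completion choice fails
take #1, #2, #3, #4, #5 (pending dropped): step 3 already fails, because #3 load() → 1 cannot occur there
take #1, #2, #3, #5, #4 (pending dropped): step 3 already fails, because #3 load() → 1 cannot occur there

11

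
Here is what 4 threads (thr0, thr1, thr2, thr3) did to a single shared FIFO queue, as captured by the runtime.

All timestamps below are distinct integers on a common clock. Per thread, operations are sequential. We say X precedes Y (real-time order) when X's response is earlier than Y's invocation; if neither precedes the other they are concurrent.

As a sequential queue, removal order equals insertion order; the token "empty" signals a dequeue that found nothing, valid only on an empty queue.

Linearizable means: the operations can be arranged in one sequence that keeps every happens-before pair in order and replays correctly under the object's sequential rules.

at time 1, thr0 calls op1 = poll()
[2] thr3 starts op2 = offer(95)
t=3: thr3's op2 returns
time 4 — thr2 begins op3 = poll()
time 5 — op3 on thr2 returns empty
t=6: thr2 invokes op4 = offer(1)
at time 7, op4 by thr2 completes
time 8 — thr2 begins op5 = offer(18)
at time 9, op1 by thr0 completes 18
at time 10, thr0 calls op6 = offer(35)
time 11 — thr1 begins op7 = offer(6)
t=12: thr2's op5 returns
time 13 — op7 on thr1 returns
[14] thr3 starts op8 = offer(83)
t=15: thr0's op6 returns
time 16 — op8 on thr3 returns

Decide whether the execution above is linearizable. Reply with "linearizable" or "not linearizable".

not linearizable

the violation lands at event 9, op1's response at time 9: events 1..8 linearize, events 1..9 do not
checked exhaustively: 4 real-time-consistent orders of 4 completed operations, zero legal FIFO queue replays
no escape via the 1 pending operation (op5): every completion choice fails
sample order op1, op2, op3, op4 (pending dropped) stalls at step 1 — op1 poll() → 18 has no legal effect
sample order op2, op1, op3, op4 (pending dropped) stalls at step 2 — op1 poll() → 18 has no legal effect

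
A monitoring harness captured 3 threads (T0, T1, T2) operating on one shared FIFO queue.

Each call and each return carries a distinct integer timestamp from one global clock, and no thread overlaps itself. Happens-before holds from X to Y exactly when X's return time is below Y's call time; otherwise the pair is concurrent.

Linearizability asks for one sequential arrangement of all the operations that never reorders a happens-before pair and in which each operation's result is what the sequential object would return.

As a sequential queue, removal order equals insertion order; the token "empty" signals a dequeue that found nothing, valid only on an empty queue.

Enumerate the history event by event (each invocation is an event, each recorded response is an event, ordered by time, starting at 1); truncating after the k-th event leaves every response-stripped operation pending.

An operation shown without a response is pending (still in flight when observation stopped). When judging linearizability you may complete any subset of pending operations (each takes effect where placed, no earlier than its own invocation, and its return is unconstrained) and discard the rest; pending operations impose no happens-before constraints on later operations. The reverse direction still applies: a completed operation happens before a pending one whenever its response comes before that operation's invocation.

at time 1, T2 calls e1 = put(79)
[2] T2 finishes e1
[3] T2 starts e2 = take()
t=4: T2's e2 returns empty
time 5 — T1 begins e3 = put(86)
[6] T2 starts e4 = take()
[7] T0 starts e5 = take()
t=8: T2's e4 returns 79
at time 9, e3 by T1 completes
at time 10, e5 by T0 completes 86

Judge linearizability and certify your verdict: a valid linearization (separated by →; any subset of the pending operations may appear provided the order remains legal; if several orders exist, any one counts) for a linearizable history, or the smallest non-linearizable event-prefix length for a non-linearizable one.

prefix check: 1..3 passes, 1..4 fails once e2's time-4 response joins
a single order respects real time; the 2 completed FIFO queue operations fail replay along it
one such order, e1, e2, breaks at step 2 where e2 take() → empty is illegal

not linearizable — minimal violating prefix: 4 events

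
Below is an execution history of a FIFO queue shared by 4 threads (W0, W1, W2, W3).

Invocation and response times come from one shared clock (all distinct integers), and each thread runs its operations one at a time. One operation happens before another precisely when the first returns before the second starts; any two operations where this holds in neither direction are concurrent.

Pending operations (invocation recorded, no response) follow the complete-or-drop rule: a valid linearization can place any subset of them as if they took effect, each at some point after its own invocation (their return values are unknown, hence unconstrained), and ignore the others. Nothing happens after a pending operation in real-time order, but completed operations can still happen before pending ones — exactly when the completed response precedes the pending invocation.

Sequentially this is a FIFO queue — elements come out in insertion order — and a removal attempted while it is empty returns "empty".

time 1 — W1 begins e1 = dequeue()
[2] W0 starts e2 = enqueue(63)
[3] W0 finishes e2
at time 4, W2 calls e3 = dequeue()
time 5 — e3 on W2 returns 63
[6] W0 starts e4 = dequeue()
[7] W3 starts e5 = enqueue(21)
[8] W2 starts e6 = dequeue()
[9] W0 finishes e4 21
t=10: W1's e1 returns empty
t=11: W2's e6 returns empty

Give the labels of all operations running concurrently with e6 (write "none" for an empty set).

concurrent with e6 ([8,11]): every op whose interval crosses 8..11
e1 [1,10]: concurrent
e2 [2,3]: before
e3 [4,5]: before
e4 [6,9]: concurrent
e5 [7,…): concurrent

e1, e4, e5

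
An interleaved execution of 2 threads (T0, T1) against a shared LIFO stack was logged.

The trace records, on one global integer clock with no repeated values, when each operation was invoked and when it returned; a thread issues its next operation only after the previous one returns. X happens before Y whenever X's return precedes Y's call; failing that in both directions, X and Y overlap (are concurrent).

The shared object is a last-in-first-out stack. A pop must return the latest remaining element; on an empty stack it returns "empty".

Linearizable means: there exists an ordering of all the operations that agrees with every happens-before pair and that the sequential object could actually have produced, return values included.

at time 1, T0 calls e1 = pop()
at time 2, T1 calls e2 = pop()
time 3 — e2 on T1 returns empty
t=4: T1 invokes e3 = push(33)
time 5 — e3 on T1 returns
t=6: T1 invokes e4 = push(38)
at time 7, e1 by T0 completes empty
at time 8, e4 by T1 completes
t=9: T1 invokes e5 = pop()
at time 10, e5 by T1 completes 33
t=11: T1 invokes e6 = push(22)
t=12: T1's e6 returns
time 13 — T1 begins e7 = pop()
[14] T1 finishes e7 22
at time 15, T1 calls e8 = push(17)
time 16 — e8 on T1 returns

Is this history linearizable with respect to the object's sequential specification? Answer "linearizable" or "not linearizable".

cut after 9 events: linearizable; cut after 10 events (e5 responds, time 10): not linearizable
checked exhaustively: 4 real-time-consistent orders of 5 completed operations, zero legal LIFO stack replays
e.g. e1, e2, e3, e4, e5: illegal at step 5, since e5 pop() → 33 cannot apply there
e.g. e2, e1, e3, e4, e5: illegal at step 5, since e5 pop() → 33 cannot apply there

not linearizable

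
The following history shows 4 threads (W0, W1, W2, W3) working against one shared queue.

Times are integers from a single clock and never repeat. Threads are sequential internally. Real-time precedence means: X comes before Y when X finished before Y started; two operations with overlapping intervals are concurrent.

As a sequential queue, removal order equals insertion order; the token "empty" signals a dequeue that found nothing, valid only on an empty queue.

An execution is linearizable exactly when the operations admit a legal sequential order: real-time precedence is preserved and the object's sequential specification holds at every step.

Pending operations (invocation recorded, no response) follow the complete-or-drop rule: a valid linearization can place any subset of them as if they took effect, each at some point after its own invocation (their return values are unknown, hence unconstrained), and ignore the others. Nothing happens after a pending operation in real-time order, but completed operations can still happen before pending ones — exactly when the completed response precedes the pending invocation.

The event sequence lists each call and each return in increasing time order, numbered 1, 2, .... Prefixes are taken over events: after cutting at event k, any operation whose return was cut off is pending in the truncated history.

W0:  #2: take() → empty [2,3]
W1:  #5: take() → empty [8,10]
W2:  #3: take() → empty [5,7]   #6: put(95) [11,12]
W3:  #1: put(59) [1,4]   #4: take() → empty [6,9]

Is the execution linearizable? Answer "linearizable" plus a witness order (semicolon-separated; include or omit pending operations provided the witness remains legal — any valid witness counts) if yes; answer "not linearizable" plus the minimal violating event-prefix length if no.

already the first 9 events (up to #4's response at time 9) admit no linearization; the first 8 still do
4 completed operations, 4 real-time-consistent orders — every queue replay fails
completion choices over the 1 pending operation (#5) were checked; none helps
for example #1, #2, #3, #4 (pending dropped) fails at step 2: #2 take() → empty is not legal there
for example #1, #2, #4, #3 (pending dropped) fails at step 2: #2 take() → empty is not legal there

not linearizable — minimal violating prefix: 9 events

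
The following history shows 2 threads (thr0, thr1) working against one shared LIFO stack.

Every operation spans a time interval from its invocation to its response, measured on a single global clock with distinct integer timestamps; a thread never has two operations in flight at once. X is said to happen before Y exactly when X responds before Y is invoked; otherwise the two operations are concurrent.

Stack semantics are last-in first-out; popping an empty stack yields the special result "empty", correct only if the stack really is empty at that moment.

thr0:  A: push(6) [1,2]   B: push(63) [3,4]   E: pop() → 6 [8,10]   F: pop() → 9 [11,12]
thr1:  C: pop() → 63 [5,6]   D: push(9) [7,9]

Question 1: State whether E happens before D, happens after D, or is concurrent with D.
concurrent

E spans [8,10], D spans [7,9]
the intervals overlap in both directions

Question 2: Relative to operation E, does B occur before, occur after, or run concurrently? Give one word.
before

B spans [3,4], E spans [8,10]
resp(B)=4 < inv(E)=8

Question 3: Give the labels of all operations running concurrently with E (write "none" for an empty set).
D

E spans [8,10]: anything still running between times 8 and 10 counts as concurrent
A [1,2]: before
B [3,4]: before
C [5,6]: before
D [7,9]: concurrent
F [11,12]: after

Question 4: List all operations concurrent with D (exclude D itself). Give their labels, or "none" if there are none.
E

D spans [7,9]; an op avoiding the whole window 7..9 is ordered, any other is concurrent
A [1,2]: before
B [3,4]: before
C [5,6]: before
E [8,10]: concurrent
F [11,12]: after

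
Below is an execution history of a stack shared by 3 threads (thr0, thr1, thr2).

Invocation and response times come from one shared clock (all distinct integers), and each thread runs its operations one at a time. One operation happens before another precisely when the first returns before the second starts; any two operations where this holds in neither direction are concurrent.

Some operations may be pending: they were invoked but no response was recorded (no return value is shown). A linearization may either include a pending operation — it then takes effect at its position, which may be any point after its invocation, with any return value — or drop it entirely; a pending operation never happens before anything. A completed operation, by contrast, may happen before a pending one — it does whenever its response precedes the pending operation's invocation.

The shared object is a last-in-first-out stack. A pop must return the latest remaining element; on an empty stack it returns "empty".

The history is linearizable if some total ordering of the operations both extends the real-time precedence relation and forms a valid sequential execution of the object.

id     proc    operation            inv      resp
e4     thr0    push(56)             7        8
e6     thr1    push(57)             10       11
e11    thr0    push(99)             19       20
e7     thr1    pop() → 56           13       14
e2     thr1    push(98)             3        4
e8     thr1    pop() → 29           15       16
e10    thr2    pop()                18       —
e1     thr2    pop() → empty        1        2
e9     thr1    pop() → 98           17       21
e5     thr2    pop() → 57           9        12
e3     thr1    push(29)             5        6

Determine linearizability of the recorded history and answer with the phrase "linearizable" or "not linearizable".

linearizable

a witness: e1, e2, e3, e4, e6, e5, e7, e8, e9, e10, e11
step 1: e1 pop() → empty — stack <>
step 2: e2 push(98) — stack <98>
step 3: e3 push(29) — stack <98,29>
step 4: e4 push(56) — stack <98,29,56>
step 5: e6 push(57) — stack <98,29,56,57>
step 6: e5 pop() → 57 — stack <98,29,56>
step 7: e7 pop() → 56 — stack <98,29>
step 8: e8 pop() → 29 — stack <98>
step 9: e9 pop() → 98 — stack <>
step 10: e10 pop() (pending, included) — stack <>
step 11: e11 push(99) — stack <99>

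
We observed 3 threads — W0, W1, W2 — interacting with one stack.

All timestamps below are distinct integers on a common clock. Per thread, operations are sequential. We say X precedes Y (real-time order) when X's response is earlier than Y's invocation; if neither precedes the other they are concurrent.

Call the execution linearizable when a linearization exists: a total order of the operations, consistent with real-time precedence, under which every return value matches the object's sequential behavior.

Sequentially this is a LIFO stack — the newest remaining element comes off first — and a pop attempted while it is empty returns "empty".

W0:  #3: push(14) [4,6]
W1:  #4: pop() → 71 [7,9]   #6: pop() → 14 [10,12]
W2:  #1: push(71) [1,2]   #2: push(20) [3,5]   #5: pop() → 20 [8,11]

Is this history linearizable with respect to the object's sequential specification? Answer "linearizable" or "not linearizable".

not linearizable

already the first 9 events (up to #4's response at time 9) admit no linearization; the first 8 still do
no legal order exists: 2 real-time-consistent candidates over 4 completed stack operations, all rejected
no completion choice of the 1 pending operation (#5) rescues it — every subset was tried
take #1, #2, #3, #4 (pending dropped): step 4 already fails, because #4 pop() → 71 cannot occur there
take #1, #3, #2, #4 (pending dropped): step 4 already fails, because #4 pop() → 71 cannot occur there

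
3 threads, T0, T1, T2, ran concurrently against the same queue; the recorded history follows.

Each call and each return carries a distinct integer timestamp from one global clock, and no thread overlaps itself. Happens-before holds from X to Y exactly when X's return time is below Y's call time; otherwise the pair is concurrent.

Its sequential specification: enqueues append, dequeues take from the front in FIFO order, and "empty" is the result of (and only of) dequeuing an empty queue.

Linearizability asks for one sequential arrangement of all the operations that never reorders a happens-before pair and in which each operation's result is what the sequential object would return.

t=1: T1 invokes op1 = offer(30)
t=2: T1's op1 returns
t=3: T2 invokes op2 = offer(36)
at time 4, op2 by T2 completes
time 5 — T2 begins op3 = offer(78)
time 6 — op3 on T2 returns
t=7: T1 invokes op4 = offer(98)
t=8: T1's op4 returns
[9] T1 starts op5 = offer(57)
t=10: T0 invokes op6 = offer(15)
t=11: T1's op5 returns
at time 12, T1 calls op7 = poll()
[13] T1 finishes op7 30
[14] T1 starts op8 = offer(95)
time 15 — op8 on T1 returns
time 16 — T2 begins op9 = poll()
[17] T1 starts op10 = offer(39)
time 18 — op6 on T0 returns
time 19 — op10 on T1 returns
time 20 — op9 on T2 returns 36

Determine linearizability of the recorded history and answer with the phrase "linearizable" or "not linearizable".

a witness: op1, op2, op3, op4, op5, op6, op7, op8, op9, op10
after step 1 (op1 offer(30)): queue <30>
after step 2 (op2 offer(36)): queue <30,36>
after step 3 (op3 offer(78)): queue <30,36,78>
after step 4 (op4 offer(98)): queue <30,36,78,98>
after step 5 (op5 offer(57)): queue <30,36,78,98,57>
after step 6 (op6 offer(15)): queue <30,36,78,98,57,15>
after step 7 (op7 poll() → 30): queue <36,78,98,57,15>
after step 8 (op8 offer(95)): queue <36,78,98,57,15,95>
after step 9 (op9 poll() → 36): queue <78,98,57,15,95>
after step 10 (op10 offer(39)): queue <78,98,57,15,95,39>

linearizable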